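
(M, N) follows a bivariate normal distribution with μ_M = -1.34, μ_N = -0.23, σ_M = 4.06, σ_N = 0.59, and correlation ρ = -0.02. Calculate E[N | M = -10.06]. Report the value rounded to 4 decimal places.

The regression of N on M has slope ρ·σ_N/σ_M and passes through (μ_M, μ_N).
E[N | M=-10.06] = -0.23 + (-0.02)·(0.59/4.06)·(-10.06 − (-1.34)) = -0.23 + (-0.0029064)·(-8.72) = -0.2047.

-0.2047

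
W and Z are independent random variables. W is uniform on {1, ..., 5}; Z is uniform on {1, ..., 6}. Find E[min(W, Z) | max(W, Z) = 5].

25/9

Outcomes with max(W, Z) = 5: (1,5), (2,5), (3,5), (4,5), (5,1), (5,2), (5,3), (5,4), (5,5), each with probability 1/30.
E[min(W, Z) | max(W, Z) = 5] = (1 + 2 + 3 + 4 + 1 + 2 + 3 + 4 + 5) / 9 = 25/9.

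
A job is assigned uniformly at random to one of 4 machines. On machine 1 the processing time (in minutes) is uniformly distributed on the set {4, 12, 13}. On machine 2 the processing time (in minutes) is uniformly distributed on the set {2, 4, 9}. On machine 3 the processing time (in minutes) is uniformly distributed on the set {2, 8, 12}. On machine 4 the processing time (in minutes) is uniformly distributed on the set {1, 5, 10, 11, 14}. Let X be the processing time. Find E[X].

E[X | machine 1] = (4+12+13)/3 = 29/3.
E[X | machine 2] = (2+4+9)/3 = 5.
E[X | machine 3] = (2+8+12)/3 = 22/3.
E[X | machine 4] = (1+5+10+11+14)/5 = 41/5.
By the law of total expectation,
E[X] = (1/4)·(29/3) + (1/4)·(5) + (1/4)·(22/3) + (1/4)·(41/5) = 151/20.

151/20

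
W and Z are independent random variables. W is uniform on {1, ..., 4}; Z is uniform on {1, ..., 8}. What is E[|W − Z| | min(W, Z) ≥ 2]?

50/21

P(min(W, Z) ≥ 2) = 21/32.
Summing |W−Z|·P(x,y) over outcomes with min(W, Z) ≥ 2 gives 25/16.
E[|W − Z| | min(W, Z) ≥ 2] = (25/16) / (21/32) = 50/21.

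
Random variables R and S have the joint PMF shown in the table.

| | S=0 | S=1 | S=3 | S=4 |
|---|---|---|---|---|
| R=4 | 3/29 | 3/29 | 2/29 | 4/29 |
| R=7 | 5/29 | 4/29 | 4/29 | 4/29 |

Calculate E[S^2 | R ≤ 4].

85/12

P(R ≤ 4) = 12/29.
Σ S^2·P over the event = 0·(3/29) + 1·(3/29) + 9·(2/29) + 16·(4/29) = 85/29.
E[S^2 | R ≤ 4] = (85/29) / (12/29) = 85/12.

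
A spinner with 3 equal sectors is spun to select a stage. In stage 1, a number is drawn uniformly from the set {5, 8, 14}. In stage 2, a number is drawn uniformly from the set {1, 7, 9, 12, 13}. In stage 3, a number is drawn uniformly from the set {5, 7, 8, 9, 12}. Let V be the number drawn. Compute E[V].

128/15

E[V | stage 1] = (5+8+14)/3 = 9.
E[V | stage 2] = (1+7+9+12+13)/5 = 42/5.
E[V | stage 3] = (5+7+8+9+12)/5 = 41/5.
E[V] = (1/3)·(9) + (1/3)·(42/5) + (1/3)·(41/5) = 128/15.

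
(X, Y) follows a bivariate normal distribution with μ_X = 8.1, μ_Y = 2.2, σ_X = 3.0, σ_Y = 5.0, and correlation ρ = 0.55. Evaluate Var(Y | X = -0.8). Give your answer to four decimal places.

17.4375

The conditional variance in a bivariate normal is σ_Y²(1 − ρ²), independent of x.
Var(Y | X=-0.8) = (5.0)²·(1 − (0.55)²) = 25·0.6975 = 17.4375.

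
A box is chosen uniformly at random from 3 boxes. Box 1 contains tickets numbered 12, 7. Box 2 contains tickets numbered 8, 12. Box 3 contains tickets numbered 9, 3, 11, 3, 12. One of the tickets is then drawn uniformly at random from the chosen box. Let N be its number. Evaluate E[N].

E[N | box 1] = (12+7)/2 = 19/2.
E[N | box 2] = (8+12)/2 = 10.
E[N | box 3] = (9+3+11+3+12)/5 = 38/5.
E[N] = (1/3)·(19/2) + (1/3)·(10) + (1/3)·(38/5) = 271/30.

271/30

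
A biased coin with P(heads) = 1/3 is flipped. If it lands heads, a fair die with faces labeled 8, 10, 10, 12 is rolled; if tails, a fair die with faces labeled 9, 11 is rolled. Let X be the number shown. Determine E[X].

E[X | heads] = (8+10+10+12)/4 = 10.
E[X | tails] = (9+11)/2 = 10.
By the law of total expectation,
E[X] = (1/3)·(10) + (2/3)·(10) = 10.

10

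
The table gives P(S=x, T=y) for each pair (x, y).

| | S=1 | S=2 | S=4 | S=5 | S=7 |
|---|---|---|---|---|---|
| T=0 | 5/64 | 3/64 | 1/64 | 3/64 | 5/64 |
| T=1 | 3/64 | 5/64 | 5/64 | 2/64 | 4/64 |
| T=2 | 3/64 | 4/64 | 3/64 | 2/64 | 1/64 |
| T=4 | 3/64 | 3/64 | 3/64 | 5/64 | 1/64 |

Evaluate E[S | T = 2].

40/13

P(T = 2) = 13/64.
Σ S·P over the event = 1·(3/64) + 2·(4/64) + 4·(3/64) + 5·(2/64) + 7·(1/64) = 5/8.
E[S | T = 2] = (5/8) / (13/64) = 40/13.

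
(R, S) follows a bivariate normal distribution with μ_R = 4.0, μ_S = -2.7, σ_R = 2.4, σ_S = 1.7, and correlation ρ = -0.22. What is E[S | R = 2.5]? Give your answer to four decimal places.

-2.4663

For a bivariate normal, E[S | R=x] = μ_S + ρ·(σ_S/σ_R)·(x − μ_R).
E[S | R=2.5] = -2.7 + (-0.22)·(1.7/2.4)·(2.5 − (4.0)) = -2.7 + (-0.15583)·(-1.5) = -2.4663.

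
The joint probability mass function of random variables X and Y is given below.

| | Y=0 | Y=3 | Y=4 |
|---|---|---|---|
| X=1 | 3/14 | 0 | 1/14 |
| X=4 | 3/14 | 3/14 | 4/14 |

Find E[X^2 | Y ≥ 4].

13

P(Y ≥ 4) = 5/14.
Σ X^2·P over the event = 1·(1/14) + 16·(4/14) = 65/14.
E[X^2 | Y ≥ 4] = (65/14) / (5/14) = 13.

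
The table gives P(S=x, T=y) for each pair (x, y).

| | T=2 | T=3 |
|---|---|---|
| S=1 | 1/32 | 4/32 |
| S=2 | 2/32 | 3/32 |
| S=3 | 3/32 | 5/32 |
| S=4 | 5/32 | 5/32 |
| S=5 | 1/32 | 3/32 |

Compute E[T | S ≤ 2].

P(S ≤ 2) = 5/16.
Σ T·P over the event = 2·(1/32) + 3·(4/32) + 2·(2/32) + 3·(3/32) = 27/32.
E[T | S ≤ 2] = (27/32) / (5/16) = 27/10.

27/10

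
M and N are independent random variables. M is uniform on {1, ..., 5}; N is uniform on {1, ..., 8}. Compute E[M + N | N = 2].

P(N = 2) = 1/8.
Summing (M+N)·P(x,y) over outcomes with N = 2 gives 5/8.
E[M + N | N = 2] = (5/8) / (1/8) = 5.

5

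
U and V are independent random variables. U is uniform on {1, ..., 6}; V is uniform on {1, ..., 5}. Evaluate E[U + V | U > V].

7

P(U > V) = 1/2.
Summing (U+V)·P(x,y) over outcomes with U > V gives 7/2.
E[U + V | U > V] = (7/2) / (1/2) = 7.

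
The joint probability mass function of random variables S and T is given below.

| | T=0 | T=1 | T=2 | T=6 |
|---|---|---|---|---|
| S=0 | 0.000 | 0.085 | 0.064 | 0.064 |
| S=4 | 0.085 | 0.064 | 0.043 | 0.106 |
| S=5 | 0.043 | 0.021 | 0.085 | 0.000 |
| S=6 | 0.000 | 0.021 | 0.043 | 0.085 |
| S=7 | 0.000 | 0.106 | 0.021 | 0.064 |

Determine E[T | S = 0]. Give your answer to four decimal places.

P(S = 0) = 0.213.
Σ T·P over the event = 1·(0.085) + 2·(0.064) + 6·(0.064) = 0.597.
E[T | S = 0] = (0.597) / (0.213) = 2.8028.

2.8028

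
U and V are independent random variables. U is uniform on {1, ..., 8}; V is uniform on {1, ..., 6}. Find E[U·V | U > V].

P(U > V) = 9/16.
Summing UV·P(x,y) over outcomes with U > V gives 245/24.
E[U·V | U > V] = (245/24) / (9/16) = 490/27.

490/27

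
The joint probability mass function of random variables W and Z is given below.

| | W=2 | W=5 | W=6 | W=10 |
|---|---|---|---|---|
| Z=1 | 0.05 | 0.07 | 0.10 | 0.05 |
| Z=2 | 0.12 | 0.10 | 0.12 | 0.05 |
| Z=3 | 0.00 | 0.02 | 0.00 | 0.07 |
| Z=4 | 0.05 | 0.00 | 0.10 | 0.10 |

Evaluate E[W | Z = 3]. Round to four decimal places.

8.8889

P(Z = 3) = 0.09.
Σ W·P over the event = 5·(0.02) + 10·(0.07) = 0.80.
E[W | Z = 3] = (0.80) / (0.09) = 8.8889.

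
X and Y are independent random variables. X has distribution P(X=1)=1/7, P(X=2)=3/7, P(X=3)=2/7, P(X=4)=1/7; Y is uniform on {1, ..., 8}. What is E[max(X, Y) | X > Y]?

3

P(X > Y) = 5/28.
Summing max(X,Y)·P(x,y) over outcomes with X > Y gives 15/28.
E[max(X, Y) | X > Y] = (15/28) / (5/28) = 3.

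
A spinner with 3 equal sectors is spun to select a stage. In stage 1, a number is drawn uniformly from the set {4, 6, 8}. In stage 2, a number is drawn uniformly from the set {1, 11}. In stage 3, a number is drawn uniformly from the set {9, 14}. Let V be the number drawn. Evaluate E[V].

E[V | stage 1] = (4+6+8)/3 = 6.
E[V | stage 2] = (1+11)/2 = 6.
E[V | stage 3] = (9+14)/2 = 23/2.
E[V] = (1/3)·(6) + (1/3)·(6) + (1/3)·(23/2) = 47/6.

47/6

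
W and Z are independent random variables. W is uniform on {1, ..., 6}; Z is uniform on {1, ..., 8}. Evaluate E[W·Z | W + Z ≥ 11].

69/2

Outcomes with W + Z ≥ 11: (3,8), (4,7), (4,8), (5,6), (5,7), (5,8), (6,5), (6,6), (6,7), (6,8), each with probability 1/48.
E[W·Z | W + Z ≥ 11] = (24 + 28 + 32 + 30 + 35 + 40 + 30 + 36 + 42 + 48) / 10 = 69/2.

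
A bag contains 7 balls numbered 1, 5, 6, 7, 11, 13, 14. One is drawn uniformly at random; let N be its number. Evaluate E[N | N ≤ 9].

P(N ≤ 9) = 4/7.
Σ over the event: 1·1/7 + 5·1/7 + 6·1/7 + 7·1/7 = 19/7.
E[N | N ≤ 9] = (19/7) / (4/7) = 19/4.

19/4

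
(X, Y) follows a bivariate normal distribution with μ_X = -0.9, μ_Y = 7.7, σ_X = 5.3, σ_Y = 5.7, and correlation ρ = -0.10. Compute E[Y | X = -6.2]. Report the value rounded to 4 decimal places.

8.2700

E[Y | X=x] = μ_Y + ρ(σ_Y/σ_X)(x − μ_X) for jointly normal variables.
E[Y | X=-6.2] = 7.7 + (-0.10)·(5.7/5.3)·(-6.2 − (-0.9)) = 7.7 + (-0.10755)·(-5.3) = 8.2700.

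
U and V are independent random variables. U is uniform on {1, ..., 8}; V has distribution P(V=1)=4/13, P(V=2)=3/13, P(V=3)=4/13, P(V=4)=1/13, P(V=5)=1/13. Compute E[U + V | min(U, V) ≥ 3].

P(min(U, V) ≥ 3) = 9/26.
Summing (U+V)·P(x,y) over outcomes with min(U, V) ≥ 3 gives 81/26.
E[U + V | min(U, V) ≥ 3] = (81/26) / (9/26) = 9.

9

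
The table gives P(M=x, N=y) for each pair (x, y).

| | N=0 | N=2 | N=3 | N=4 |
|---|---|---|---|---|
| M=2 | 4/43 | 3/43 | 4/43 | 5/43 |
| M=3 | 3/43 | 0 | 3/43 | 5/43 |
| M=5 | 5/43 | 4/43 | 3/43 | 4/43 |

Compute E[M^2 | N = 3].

59/5

P(N = 3) = 10/43.
Σ M^2·P over the event = 4·(4/43) + 9·(3/43) + 25·(3/43) = 118/43.
E[M^2 | N = 3] = (118/43) / (10/43) = 59/5.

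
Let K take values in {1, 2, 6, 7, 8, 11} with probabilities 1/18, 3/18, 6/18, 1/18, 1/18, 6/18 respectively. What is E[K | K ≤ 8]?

29/6

P(K ≤ 8) = 2/3.
Σ over the event: 1·1/18 + 2·1/6 + 6·1/3 + 7·1/18 + 8·1/18 = 29/9.
E[K | K ≤ 8] = (29/9) / (2/3) = 29/6.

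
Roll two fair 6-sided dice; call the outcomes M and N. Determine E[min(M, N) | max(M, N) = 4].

16/7

Outcomes with max(M, N) = 4: (1,4), (2,4), (3,4), (4,1), (4,2), (4,3), (4,4), each with probability 1/36.
E[min(M, N) | max(M, N) = 4] = (1 + 2 + 3 + 1 + 2 + 3 + 4) / 7 = 16/7.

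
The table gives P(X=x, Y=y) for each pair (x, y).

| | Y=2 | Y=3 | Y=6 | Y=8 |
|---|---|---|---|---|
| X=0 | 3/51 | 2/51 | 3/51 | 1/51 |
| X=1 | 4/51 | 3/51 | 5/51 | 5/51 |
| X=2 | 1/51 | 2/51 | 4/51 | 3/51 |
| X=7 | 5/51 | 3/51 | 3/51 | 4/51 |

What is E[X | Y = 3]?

14/5

P(Y = 3) = 10/51.
Σ X·P over the event = 0·(2/51) + 1·(3/51) + 2·(2/51) + 7·(3/51) = 28/51.
E[X | Y = 3] = (28/51) / (10/51) = 14/5.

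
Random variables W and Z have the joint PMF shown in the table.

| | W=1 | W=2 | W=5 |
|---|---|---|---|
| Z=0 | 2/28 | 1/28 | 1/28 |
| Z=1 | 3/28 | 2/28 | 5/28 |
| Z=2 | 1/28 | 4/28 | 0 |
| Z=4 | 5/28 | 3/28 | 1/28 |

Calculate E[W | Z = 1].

P(Z = 1) = 5/14.
Σ W·P over the event = 1·(3/28) + 2·(2/28) + 5·(5/28) = 8/7.
E[W | Z = 1] = (8/7) / (5/14) = 16/5.

16/5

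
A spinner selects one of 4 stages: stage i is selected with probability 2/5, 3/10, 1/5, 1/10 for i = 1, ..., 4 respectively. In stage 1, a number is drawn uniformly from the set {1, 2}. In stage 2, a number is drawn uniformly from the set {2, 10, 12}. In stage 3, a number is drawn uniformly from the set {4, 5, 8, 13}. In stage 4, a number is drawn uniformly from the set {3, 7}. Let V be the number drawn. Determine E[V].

E[V | stage 1] = (1+2)/2 = 3/2.
E[V | stage 2] = (2+10+12)/3 = 8.
E[V | stage 3] = (4+5+8+13)/4 = 15/2.
E[V | stage 4] = (3+7)/2 = 5.
By the law of total expectation,
E[V] = (2/5)·(3/2) + (3/10)·(8) + (1/5)·(15/2) + (1/10)·(5) = 5.

5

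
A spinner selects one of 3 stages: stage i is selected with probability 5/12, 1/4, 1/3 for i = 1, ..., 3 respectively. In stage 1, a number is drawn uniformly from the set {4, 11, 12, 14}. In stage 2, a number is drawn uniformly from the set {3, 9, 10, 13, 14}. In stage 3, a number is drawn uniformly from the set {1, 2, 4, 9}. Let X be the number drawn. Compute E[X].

1933/240

E[X | stage 1] = (4+11+12+14)/4 = 41/4.
E[X | stage 2] = (3+9+10+13+14)/5 = 49/5.
E[X | stage 3] = (1+2+4+9)/4 = 4.
E[X] = (5/12)·(41/4) + (1/4)·(49/5) + (1/3)·(4) = 1933/240.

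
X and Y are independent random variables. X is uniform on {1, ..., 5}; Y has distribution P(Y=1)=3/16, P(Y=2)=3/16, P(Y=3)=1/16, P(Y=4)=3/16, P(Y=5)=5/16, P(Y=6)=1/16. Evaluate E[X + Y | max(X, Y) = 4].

P(max(X, Y) = 4) = 19/80.
Summing (X+Y)·P(x,y) over outcomes with max(X, Y) = 4 gives 59/40.
E[X + Y | max(X, Y) = 4] = (59/40) / (19/80) = 118/19.

118/19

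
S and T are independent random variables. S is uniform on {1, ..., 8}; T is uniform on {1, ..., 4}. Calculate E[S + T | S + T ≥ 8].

66/7

P(S + T ≥ 8) = 7/16.
Summing (S+T)·P(x,y) over outcomes with S + T ≥ 8 gives 33/8.
E[S + T | S + T ≥ 8] = (33/8) / (7/16) = 66/7.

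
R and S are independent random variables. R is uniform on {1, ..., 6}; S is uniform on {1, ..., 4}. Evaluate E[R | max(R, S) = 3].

Outcomes with max(R, S) = 3: (1,3), (2,3), (3,1), (3,2), (3,3), each with probability 1/24.
E[R | max(R, S) = 3] = (1 + 2 + 3 + 3 + 3) / 5 = 12/5.

12/5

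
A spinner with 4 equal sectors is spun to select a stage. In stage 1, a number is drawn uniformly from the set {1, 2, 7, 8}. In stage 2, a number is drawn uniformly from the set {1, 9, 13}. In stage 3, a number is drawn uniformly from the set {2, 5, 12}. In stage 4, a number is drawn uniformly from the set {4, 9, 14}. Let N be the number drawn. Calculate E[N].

E[N | stage 1] = (1+2+7+8)/4 = 9/2.
E[N | stage 2] = (1+9+13)/3 = 23/3.
E[N | stage 3] = (2+5+12)/3 = 19/3.
E[N | stage 4] = (4+9+14)/3 = 9.
By the law of total expectation,
E[N] = (1/4)·(9/2) + (1/4)·(23/3) + (1/4)·(19/3) + (1/4)·(9) = 55/8.

55/8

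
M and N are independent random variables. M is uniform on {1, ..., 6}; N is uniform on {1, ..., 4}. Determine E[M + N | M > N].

P(M > N) = 7/12.
Summing (M+N)·P(x,y) over outcomes with M > N gives 47/12.
E[M + N | M > N] = (47/12) / (7/12) = 47/7.

47/7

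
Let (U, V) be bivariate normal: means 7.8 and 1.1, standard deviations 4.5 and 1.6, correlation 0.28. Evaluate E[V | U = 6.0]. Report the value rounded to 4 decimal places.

0.9208

The regression of V on U has slope ρ·σ_V/σ_U and passes through (μ_U, μ_V).
E[V | U=6.0] = 1.1 + (0.28)·(1.6/4.5)·(6.0 − (7.8)) = 1.1 + (0.099556)·(-1.8) = 0.9208.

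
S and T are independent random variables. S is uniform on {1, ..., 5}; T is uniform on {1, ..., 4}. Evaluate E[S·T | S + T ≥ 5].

P(S + T ≥ 5) = 7/10.
Summing ST·P(x,y) over outcomes with S + T ≥ 5 gives 27/4.
E[S·T | S + T ≥ 5] = (27/4) / (7/10) = 135/14.

135/14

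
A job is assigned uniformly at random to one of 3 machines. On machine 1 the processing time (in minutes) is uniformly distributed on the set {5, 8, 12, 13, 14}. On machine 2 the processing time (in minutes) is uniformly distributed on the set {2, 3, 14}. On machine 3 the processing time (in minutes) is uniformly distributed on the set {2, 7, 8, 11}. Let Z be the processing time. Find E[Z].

356/45

E[Z | machine 1] = (5+8+12+13+14)/5 = 52/5.
E[Z | machine 2] = (2+3+14)/3 = 19/3.
E[Z | machine 3] = (2+7+8+11)/4 = 7.
E[Z] = (1/3)·(52/5) + (1/3)·(19/3) + (1/3)·(7) = 356/45.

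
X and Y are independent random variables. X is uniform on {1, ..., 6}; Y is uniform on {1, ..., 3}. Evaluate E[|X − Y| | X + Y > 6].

Outcomes with X + Y > 6: (4,3), (5,2), (5,3), (6,1), (6,2), (6,3), each with probability 1/18.
E[|X − Y| | X + Y > 6] = (1 + 3 + 2 + 5 + 4 + 3) / 6 = 3.

3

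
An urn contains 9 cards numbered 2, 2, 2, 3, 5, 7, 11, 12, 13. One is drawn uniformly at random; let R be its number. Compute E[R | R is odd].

39/5

P(R is odd) = 5/9.
Σ over the event: 3·1/9 + 5·1/9 + 7·1/9 + 11·1/9 + 13·1/9 = 13/3.
E[R | R is odd] = (13/3) / (5/9) = 39/5.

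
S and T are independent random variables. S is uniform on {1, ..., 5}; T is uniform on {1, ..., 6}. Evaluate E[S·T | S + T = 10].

Outcomes with S + T = 10: (4,6), (5,5), each with probability 1/30.
E[S·T | S + T = 10] = (24 + 25) / 2 = 49/2.

49/2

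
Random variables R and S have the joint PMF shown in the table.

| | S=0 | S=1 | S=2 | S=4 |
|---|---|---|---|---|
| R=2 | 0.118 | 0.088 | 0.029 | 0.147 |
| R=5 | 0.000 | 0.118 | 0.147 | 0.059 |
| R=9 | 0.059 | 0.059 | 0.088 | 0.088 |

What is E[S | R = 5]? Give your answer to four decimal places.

P(R = 5) = 0.324.
Σ S·P over the event = 1·(0.118) + 2·(0.147) + 4·(0.059) = 0.648.
E[S | R = 5] = (0.648) / (0.324) = 2.0000.

2.0000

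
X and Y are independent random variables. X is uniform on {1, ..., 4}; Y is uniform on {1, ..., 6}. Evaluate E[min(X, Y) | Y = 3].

9/4

Outcomes with Y = 3: (1,3), (2,3), (3,3), (4,3), each with probability 1/24.
E[min(X, Y) | Y = 3] = (1 + 2 + 3 + 3) / 4 = 9/4.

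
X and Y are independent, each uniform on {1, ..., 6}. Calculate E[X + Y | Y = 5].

17/2

Outcomes with Y = 5: (1,5), (2,5), (3,5), (4,5), (5,5), (6,5), each with probability 1/36.
E[X + Y | Y = 5] = (6 + 7 + 8 + 9 + 10 + 11) / 6 = 17/2.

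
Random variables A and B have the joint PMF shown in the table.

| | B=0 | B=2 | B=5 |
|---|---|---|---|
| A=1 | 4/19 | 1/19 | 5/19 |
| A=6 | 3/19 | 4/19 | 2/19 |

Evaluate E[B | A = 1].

P(A = 1) = 10/19.
Σ B·P over the event = 0·(4/19) + 2·(1/19) + 5·(5/19) = 27/19.
E[B | A = 1] = (27/19) / (10/19) = 27/10.

27/10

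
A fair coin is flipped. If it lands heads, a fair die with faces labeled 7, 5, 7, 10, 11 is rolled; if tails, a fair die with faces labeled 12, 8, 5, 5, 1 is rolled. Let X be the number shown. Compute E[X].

E[X | heads] = (7+5+7+10+11)/5 = 8.
E[X | tails] = (12+8+5+5+1)/5 = 31/5.
E[X] = (1/2)·(8) + (1/2)·(31/5) = 71/10.

71/10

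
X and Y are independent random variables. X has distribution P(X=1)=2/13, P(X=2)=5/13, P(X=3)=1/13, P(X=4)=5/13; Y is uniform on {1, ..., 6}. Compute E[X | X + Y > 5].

P(X + Y > 5) = 8/13.
Summing X·P(x,y) over outcomes with X + Y > 5 gives 73/39.
E[X | X + Y > 5] = (73/39) / (8/13) = 73/24.

73/24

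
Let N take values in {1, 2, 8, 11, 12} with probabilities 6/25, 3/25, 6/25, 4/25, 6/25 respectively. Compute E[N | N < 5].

P(N < 5) = 9/25.
Σ over the event: 1·6/25 + 2·3/25 = 12/25.
E[N | N < 5] = (12/25) / (9/25) = 4/3.

4/3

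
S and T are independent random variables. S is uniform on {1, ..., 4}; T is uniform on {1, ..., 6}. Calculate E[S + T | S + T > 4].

62/9

P(S + T > 4) = 3/4.
Summing (S+T)·P(x,y) over outcomes with S + T > 4 gives 31/6.
E[S + T | S + T > 4] = (31/6) / (3/4) = 62/9.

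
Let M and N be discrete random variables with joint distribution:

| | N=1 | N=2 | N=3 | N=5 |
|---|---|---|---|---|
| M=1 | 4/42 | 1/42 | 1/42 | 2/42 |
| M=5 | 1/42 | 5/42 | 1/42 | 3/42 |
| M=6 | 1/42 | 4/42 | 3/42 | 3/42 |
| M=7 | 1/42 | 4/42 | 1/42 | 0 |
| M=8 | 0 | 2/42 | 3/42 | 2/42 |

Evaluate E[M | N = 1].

P(N = 1) = 1/6.
Σ M·P over the event = 1·(4/42) + 5·(1/42) + 6·(1/42) + 7·(1/42) = 11/21.
E[M | N = 1] = (11/21) / (1/6) = 22/7.

22/7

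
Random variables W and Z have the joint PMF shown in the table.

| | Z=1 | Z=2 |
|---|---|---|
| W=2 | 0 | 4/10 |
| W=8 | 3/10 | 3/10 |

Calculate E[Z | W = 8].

3/2

P(W = 8) = 3/5.
Σ Z·P over the event = 1·(3/10) + 2·(3/10) = 9/10.
E[Z | W = 8] = (9/10) / (3/5) = 3/2.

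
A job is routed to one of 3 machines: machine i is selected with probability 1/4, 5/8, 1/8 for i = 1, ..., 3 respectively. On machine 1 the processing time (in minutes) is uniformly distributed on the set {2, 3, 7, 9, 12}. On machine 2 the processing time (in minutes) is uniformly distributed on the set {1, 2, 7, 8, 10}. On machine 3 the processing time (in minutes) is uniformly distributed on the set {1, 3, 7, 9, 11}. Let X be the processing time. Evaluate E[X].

E[X | machine 1] = (2+3+7+9+12)/5 = 33/5.
E[X | machine 2] = (1+2+7+8+10)/5 = 28/5.
E[X | machine 3] = (1+3+7+9+11)/5 = 31/5.
By the law of total expectation,
E[X] = (1/4)·(33/5) + (5/8)·(28/5) + (1/8)·(31/5) = 237/40.

237/40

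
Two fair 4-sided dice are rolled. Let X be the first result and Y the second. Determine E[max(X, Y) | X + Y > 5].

23/6

Outcomes with X + Y > 5: (2,4), (3,3), (3,4), (4,2), (4,3), (4,4), each with probability 1/16.
E[max(X, Y) | X + Y > 5] = (4 + 3 + 4 + 4 + 4 + 4) / 6 = 23/6.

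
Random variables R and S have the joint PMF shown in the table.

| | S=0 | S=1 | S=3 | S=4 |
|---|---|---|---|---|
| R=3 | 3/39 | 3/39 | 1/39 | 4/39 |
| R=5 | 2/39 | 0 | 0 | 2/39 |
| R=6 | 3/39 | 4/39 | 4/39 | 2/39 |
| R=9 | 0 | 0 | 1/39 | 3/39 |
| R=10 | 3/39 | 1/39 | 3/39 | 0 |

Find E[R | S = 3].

P(S = 3) = 3/13.
Σ R·P over the event = 3·(1/39) + 6·(4/39) + 9·(1/39) + 10·(3/39) = 22/13.
E[R | S = 3] = (22/13) / (3/13) = 22/3.

22/3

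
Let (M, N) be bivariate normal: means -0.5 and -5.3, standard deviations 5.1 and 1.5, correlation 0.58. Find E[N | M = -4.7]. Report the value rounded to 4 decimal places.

-6.0165

The regression of N on M has slope ρ·σ_N/σ_M and passes through (μ_M, μ_N).
E[N | M=-4.7] = -5.3 + (0.58)·(1.5/5.1)·(-4.7 − (-0.5)) = -5.3 + (0.17059)·(-4.2) = -6.0165.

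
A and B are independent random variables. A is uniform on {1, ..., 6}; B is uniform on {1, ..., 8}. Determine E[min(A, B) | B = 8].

Outcomes with B = 8: (1,8), (2,8), (3,8), (4,8), (5,8), (6,8), each with probability 1/48.
E[min(A, B) | B = 8] = (1 + 2 + 3 + 4 + 5 + 6) / 6 = 7/2.

7/2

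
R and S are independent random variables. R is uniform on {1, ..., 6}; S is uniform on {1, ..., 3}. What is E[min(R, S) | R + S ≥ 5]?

P(R + S ≥ 5) = 2/3.
Summing min(R,S)·P(x,y) over outcomes with R + S ≥ 5 gives 25/18.
E[min(R, S) | R + S ≥ 5] = (25/18) / (2/3) = 25/12.

25/12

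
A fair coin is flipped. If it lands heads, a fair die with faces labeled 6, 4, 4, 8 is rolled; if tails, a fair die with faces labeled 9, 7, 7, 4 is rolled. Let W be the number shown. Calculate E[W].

49/8

E[W | heads] = (6+4+4+8)/4 = 11/2.
E[W | tails] = (9+7+7+4)/4 = 27/4.
E[W] = (1/2)·(11/2) + (1/2)·(27/4) = 49/8.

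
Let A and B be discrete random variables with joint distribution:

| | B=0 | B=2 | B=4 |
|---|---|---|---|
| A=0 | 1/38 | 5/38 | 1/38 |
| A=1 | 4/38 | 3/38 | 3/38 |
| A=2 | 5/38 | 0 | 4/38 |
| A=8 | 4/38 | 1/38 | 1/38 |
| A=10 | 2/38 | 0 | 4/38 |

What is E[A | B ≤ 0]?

P(B ≤ 0) = 8/19.
Σ A·P over the event = 0·(1/38) + 1·(4/38) + 2·(5/38) + 8·(4/38) + 10·(2/38) = 33/19.
E[A | B ≤ 0] = (33/19) / (8/19) = 33/8.

33/8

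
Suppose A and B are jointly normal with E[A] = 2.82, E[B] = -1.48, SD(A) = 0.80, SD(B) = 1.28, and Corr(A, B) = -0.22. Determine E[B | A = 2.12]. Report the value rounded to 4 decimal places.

-1.2336

For a bivariate normal, E[B | A=x] = μ_B + ρ·(σ_B/σ_A)·(x − μ_A).
E[B | A=2.12] = -1.48 + (-0.22)·(1.28/0.80)·(2.12 − (2.82)) = -1.48 + (-0.352)·(-0.7) = -1.2336.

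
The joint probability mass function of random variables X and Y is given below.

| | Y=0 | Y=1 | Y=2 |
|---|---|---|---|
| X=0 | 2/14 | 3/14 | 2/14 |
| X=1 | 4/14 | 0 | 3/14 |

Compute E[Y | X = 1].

6/7

P(X = 1) = 1/2.
Σ Y·P over the event = 0·(4/14) + 2·(3/14) = 3/7.
E[Y | X = 1] = (3/7) / (1/2) = 6/7.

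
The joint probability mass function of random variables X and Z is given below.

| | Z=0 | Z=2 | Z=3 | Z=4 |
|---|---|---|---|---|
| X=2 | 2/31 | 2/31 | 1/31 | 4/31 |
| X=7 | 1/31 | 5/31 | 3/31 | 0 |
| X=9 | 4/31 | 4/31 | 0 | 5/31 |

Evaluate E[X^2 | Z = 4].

P(Z = 4) = 9/31.
Σ X^2·P over the event = 4·(4/31) + 81·(5/31) = 421/31.
E[X^2 | Z = 4] = (421/31) / (9/31) = 421/9.

421/9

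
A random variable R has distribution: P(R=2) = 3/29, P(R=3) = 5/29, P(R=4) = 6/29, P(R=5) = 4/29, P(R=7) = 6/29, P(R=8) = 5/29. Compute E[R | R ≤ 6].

P(R ≤ 6) = 18/29.
Σ over the event: 2·3/29 + 3·5/29 + 4·6/29 + 5·4/29 = 65/29.
E[R | R ≤ 6] = (65/29) / (18/29) = 65/18.

65/18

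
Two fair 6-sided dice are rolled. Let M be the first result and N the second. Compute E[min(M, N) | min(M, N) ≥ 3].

P(min(M, N) ≥ 3) = 4/9.
Summing min(M,N)·P(x,y) over outcomes with min(M, N) ≥ 3 gives 31/18.
E[min(M, N) | min(M, N) ≥ 3] = (31/18) / (4/9) = 31/8.

31/8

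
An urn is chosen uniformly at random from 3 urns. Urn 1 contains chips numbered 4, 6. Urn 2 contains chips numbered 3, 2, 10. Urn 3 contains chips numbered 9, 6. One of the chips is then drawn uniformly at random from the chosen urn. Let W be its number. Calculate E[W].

E[W | urn 1] = (4+6)/2 = 5.
E[W | urn 2] = (3+2+10)/3 = 5.
E[W | urn 3] = (9+6)/2 = 15/2.
By the law of total expectation,
E[W] = (1/3)·(5) + (1/3)·(5) + (1/3)·(15/2) = 35/6.

35/6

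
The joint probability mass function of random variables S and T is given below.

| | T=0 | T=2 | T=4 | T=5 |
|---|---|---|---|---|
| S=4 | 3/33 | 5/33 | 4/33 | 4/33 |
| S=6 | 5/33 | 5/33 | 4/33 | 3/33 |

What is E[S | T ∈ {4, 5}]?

P(T ∈ {4, 5}) = 5/11.
Summing S·P(S=x,T=y) over the conditioning event gives 74/33.
E[S | T ∈ {4, 5}] = (74/33) / (5/11) = 74/15.

74/15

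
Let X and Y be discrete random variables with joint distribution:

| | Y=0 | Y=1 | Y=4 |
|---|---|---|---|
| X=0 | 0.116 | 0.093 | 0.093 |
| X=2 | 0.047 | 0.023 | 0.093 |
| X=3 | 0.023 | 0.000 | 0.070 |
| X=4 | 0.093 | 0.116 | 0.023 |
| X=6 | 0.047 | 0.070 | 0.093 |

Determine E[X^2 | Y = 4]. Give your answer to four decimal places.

P(Y = 4) = 0.372.
Σ X^2·P over the event = 0·(0.093) + 4·(0.093) + 9·(0.070) + 16·(0.023) + 36·(0.093) = 4.718.
E[X^2 | Y = 4] = (4.718) / (0.372) = 12.6828.

12.6828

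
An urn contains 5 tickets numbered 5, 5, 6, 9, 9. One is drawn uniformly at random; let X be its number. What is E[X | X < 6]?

P(X < 6) = 2/5.
Σ over the event: 5·2/5 = 2.
E[X | X < 6] = (2) / (2/5) = 5.

5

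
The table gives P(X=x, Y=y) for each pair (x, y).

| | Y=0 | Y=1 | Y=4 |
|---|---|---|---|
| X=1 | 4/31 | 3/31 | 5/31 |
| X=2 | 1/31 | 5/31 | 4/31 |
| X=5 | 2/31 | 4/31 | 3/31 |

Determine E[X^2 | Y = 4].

P(Y = 4) = 12/31.
Σ X^2·P over the event = 1·(5/31) + 4·(4/31) + 25·(3/31) = 96/31.
E[X^2 | Y = 4] = (96/31) / (12/31) = 8.

8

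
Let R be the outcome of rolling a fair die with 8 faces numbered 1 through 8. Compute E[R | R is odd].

Given R is odd, R is equally likely to be any of {1, 3, 5, 7}.
E[R | R is odd] = (1 + 3 + 5 + 7) / 4 = 4.

4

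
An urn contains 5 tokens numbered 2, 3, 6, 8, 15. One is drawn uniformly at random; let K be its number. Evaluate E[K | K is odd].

P(K is odd) = 2/5.
Σ over the event: 3·1/5 + 15·1/5 = 18/5.
E[K | K is odd] = (18/5) / (2/5) = 9.

9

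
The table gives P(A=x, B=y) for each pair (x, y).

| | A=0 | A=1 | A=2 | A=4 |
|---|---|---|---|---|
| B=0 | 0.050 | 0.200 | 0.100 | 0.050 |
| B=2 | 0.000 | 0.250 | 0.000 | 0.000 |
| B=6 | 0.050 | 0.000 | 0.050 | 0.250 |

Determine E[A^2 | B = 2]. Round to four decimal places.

1.0000

P(B = 2) = 0.250.
Σ A^2·P over the event = 1·(0.250) = 0.250.
E[A^2 | B = 2] = (0.250) / (0.250) = 1.0000.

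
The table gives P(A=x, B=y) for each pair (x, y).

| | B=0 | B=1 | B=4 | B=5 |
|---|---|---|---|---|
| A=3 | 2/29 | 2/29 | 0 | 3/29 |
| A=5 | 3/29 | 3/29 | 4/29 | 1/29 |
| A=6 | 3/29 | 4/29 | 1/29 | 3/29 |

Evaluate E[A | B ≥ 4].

29/6

P(B ≥ 4) = 12/29.
Σ A·P over the event = 3·(3/29) + 5·(4/29) + 5·(1/29) + 6·(1/29) + 6·(3/29) = 2.
E[A | B ≥ 4] = (2) / (12/29) = 29/6.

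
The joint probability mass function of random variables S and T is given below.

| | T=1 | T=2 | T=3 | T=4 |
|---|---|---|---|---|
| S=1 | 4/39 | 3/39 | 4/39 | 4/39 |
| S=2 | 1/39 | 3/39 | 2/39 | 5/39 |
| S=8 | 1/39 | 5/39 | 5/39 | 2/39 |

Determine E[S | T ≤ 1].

7/3

P(T ≤ 1) = 2/13.
Σ S·P over the event = 1·(4/39) + 2·(1/39) + 8·(1/39) = 14/39.
E[S | T ≤ 1] = (14/39) / (2/13) = 7/3.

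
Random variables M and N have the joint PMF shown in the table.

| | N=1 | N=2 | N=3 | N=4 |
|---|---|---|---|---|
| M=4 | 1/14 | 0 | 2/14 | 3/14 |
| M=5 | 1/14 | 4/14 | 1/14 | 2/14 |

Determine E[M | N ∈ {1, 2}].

P(N ∈ {1, 2}) = 3/7.
Summing M·P(M=x,N=y) over the conditioning event gives 29/14.
E[M | N ∈ {1, 2}] = (29/14) / (3/7) = 29/6.

29/6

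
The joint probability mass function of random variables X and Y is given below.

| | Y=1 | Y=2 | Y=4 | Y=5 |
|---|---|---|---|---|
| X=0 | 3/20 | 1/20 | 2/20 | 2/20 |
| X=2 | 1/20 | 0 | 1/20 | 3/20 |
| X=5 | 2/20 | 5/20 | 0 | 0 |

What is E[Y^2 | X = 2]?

92/5

P(X = 2) = 1/4.
Σ Y^2·P over the event = 1·(1/20) + 16·(1/20) + 25·(3/20) = 23/5.
E[Y^2 | X = 2] = (23/5) / (1/4) = 92/5.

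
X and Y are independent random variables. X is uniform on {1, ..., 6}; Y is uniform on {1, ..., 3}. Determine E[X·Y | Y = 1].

7/2

Outcomes with Y = 1: (1,1), (2,1), (3,1), (4,1), (5,1), (6,1), each with probability 1/18.
E[X·Y | Y = 1] = (1 + 2 + 3 + 4 + 5 + 6) / 6 = 7/2.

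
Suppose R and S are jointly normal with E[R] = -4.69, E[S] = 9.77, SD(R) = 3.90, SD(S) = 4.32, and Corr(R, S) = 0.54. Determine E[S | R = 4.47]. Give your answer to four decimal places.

For a bivariate normal, E[S | R=x] = μ_S + ρ·(σ_S/σ_R)·(x − μ_R).
E[S | R=4.47] = 9.77 + (0.54)·(4.32/3.90)·(4.47 − (-4.69)) = 9.77 + (0.59815)·(9.16) = 15.2491.

15.2491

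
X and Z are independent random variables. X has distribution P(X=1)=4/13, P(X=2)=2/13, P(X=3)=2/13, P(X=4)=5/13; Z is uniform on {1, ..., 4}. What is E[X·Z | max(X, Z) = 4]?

64/7

P(max(X, Z) = 4) = 7/13.
Summing XZ·P(x,y) over outcomes with max(X, Z) = 4 gives 64/13.
E[X·Z | max(X, Z) = 4] = (64/13) / (7/13) = 64/7.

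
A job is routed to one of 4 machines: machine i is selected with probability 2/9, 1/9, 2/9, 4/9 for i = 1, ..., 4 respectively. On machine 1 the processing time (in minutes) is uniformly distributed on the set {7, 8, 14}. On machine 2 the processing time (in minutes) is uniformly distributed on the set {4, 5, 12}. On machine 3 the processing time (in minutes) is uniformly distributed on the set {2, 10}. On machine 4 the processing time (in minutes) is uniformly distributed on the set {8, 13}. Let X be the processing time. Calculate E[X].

241/27

E[X | machine 1] = (7+8+14)/3 = 29/3.
E[X | machine 2] = (4+5+12)/3 = 7.
E[X | machine 3] = (2+10)/2 = 6.
E[X | machine 4] = (8+13)/2 = 21/2.
E[X] = (2/9)·(29/3) + (1/9)·(7) + (2/9)·(6) + (4/9)·(21/2) = 241/27.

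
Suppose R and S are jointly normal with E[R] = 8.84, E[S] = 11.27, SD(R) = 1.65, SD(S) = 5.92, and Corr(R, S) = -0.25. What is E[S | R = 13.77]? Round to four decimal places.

E[S | R=x] = μ_S + ρ(σ_S/σ_R)(x − μ_R) for jointly normal variables.
E[S | R=13.77] = 11.27 + (-0.25)·(5.92/1.65)·(13.77 − (8.84)) = 11.27 + (-0.89697)·(4.93) = 6.8479.

6.8479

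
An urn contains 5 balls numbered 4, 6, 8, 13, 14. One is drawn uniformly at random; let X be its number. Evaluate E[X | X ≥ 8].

P(X ≥ 8) = 3/5.
Σ over the event: 8·1/5 + 13·1/5 + 14·1/5 = 7.
E[X | X ≥ 8] = (7) / (3/5) = 35/3.

35/3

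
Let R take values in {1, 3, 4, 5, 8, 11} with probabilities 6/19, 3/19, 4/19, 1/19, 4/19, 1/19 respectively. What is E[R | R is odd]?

31/11

P(R is odd) = 11/19.
Σ over the event: 1·6/19 + 3·3/19 + 5·1/19 + 11·1/19 = 31/19.
E[R | R is odd] = (31/19) / (11/19) = 31/11.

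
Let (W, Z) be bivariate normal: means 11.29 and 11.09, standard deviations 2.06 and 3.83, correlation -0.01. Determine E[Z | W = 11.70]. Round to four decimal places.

For a bivariate normal, E[Z | W=x] = μ_Z + ρ·(σ_Z/σ_W)·(x − μ_W).
E[Z | W=11.70] = 11.09 + (-0.01)·(3.83/2.06)·(11.70 − (11.29)) = 11.09 + (-0.018592)·(0.41) = 11.0824.

11.0824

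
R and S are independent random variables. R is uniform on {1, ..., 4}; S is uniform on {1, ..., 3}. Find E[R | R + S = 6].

7/2

P(R + S = 6) = 1/6.
Summing R·P(x,y) over outcomes with R + S = 6 gives 7/12.
E[R | R + S = 6] = (7/12) / (1/6) = 7/2.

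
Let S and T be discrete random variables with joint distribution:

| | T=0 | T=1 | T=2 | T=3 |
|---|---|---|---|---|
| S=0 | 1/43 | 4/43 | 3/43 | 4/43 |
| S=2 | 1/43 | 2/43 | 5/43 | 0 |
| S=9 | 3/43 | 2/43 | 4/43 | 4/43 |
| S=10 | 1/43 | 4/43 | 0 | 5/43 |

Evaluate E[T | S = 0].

11/6

P(S = 0) = 12/43.
Σ T·P over the event = 0·(1/43) + 1·(4/43) + 2·(3/43) + 3·(4/43) = 22/43.
E[T | S = 0] = (22/43) / (12/43) = 11/6.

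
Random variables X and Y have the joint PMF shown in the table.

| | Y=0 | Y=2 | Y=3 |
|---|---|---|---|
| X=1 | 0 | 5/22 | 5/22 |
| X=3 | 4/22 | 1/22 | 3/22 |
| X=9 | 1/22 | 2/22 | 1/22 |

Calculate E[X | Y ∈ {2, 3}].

49/17

P(Y ∈ {2, 3}) = 17/22.
Σ X·P over the event = 1·(5/22) + 1·(5/22) + 3·(1/22) + 3·(3/22) + 9·(2/22) + 9·(1/22) = 49/22.
E[X | Y ∈ {2, 3}] = (49/22) / (17/22) = 49/17.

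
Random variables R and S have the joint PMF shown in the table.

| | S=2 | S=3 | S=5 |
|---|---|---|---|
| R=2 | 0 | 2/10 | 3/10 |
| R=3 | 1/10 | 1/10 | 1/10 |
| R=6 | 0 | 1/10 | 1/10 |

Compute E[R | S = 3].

13/4

P(S = 3) = 2/5.
Summing R·P(R=x,S=y) over the conditioning event gives 13/10.
E[R | S = 3] = (13/10) / (2/5) = 13/4.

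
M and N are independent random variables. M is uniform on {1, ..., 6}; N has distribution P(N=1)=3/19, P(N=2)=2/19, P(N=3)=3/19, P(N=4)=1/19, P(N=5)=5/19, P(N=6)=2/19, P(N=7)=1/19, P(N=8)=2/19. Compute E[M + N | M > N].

7

P(M > N) = 13/38.
Summing (M+N)·P(x,y) over outcomes with M > N gives 91/38.
E[M + N | M > N] = (91/38) / (13/38) = 7.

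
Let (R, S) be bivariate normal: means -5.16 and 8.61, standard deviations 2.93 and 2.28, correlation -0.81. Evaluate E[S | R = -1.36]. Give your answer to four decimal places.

For a bivariate normal, E[S | R=x] = μ_S + ρ·(σ_S/σ_R)·(x − μ_R).
E[S | R=-1.36] = 8.61 + (-0.81)·(2.28/2.93)·(-1.36 − (-5.16)) = 8.61 + (-0.63031)·(3.8) = 6.2148.

6.2148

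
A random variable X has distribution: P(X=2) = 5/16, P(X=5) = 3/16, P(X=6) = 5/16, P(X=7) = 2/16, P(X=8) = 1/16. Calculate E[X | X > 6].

22/3

P(X > 6) = 3/16.
Σ over the event: 7·1/8 + 8·1/16 = 11/8.
E[X | X > 6] = (11/8) / (3/16) = 22/3.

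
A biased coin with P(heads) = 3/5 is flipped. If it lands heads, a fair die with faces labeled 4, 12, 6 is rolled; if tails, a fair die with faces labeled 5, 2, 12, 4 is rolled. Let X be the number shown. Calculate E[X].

E[X | heads] = (4+12+6)/3 = 22/3.
E[X | tails] = (5+2+12+4)/4 = 23/4.
By the law of total expectation,
E[X] = (3/5)·(22/3) + (2/5)·(23/4) = 67/10.

67/10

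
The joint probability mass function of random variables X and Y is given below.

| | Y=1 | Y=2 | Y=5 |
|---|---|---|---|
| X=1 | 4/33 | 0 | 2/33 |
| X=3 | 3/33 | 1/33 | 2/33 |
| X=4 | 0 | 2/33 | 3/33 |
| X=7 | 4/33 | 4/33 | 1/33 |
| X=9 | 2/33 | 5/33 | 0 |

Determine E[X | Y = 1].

P(Y = 1) = 13/33.
Σ X·P over the event = 1·(4/33) + 3·(3/33) + 7·(4/33) + 9·(2/33) = 59/33.
E[X | Y = 1] = (59/33) / (13/33) = 59/13.

59/13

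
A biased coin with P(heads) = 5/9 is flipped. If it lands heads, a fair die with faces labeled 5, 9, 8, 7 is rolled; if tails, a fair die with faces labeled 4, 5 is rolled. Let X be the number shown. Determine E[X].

E[X | heads] = (5+9+8+7)/4 = 29/4.
E[X | tails] = (4+5)/2 = 9/2.
E[X] = (5/9)·(29/4) + (4/9)·(9/2) = 217/36.

217/36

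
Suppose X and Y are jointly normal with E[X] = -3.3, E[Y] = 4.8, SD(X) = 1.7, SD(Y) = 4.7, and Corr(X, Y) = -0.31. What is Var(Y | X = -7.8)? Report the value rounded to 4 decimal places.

For a bivariate normal, Var(Y | X=x) = σ_Y²(1 − ρ²).
Var(Y | X=-7.8) = (4.7)²·(1 − (-0.31)²) = 22.09·0.9039 = 19.9672.

19.9672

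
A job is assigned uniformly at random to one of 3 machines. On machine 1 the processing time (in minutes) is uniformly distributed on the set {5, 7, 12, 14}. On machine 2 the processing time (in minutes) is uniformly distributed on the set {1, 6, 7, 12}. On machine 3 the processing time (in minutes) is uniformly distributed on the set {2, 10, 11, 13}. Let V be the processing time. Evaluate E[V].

E[V | machine 1] = (5+7+12+14)/4 = 19/2.
E[V | machine 2] = (1+6+7+12)/4 = 13/2.
E[V | machine 3] = (2+10+11+13)/4 = 9.
By the law of total expectation,
E[V] = (1/3)·(19/2) + (1/3)·(13/2) + (1/3)·(9) = 25/3.

25/3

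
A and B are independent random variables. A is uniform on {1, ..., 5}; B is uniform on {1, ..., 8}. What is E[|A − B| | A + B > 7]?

61/20

P(A + B > 7) = 1/2.
Summing |A−B|·P(x,y) over outcomes with A + B > 7 gives 61/40.
E[|A − B| | A + B > 7] = (61/40) / (1/2) = 61/20.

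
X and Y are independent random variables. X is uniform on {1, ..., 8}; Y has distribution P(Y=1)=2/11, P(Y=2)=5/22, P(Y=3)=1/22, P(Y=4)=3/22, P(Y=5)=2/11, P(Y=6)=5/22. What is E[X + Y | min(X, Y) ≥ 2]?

55/6

P(min(X, Y) ≥ 2) = 63/88.
Summing (X+Y)·P(x,y) over outcomes with min(X, Y) ≥ 2 gives 105/16.
E[X + Y | min(X, Y) ≥ 2] = (105/16) / (63/88) = 55/6.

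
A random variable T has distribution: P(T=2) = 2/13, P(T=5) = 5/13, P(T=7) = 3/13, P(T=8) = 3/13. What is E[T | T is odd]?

P(T is odd) = 8/13.
Σ over the event: 5·5/13 + 7·3/13 = 46/13.
E[T | T is odd] = (46/13) / (8/13) = 23/4.

23/4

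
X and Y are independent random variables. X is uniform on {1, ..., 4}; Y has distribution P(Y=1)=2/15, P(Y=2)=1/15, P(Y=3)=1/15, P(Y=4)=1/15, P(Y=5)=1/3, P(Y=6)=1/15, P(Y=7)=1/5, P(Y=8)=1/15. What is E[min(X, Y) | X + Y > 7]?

44/15

P(X + Y > 7) = 1/2.
Summing min(X,Y)·P(x,y) over outcomes with X + Y > 7 gives 22/15.
E[min(X, Y) | X + Y > 7] = (22/15) / (1/2) = 44/15.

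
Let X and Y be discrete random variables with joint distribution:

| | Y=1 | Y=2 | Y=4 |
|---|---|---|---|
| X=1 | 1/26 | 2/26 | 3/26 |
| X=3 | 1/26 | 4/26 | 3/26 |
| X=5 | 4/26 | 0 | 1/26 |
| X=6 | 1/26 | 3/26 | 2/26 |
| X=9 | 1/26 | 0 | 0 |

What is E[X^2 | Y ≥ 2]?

P(Y ≥ 2) = 9/13.
Σ X^2·P over the event = 1·(2/26) + 1·(3/26) + 9·(4/26) + 9·(3/26) + 25·(1/26) + 36·(3/26) + 36·(2/26) = 21/2.
E[X^2 | Y ≥ 2] = (21/2) / (9/13) = 91/6.

91/6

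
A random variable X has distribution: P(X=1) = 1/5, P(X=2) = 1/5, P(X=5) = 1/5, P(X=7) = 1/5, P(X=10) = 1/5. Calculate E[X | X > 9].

10

P(X > 9) = 1/5.
Σ over the event: 10·1/5 = 2.
E[X | X > 9] = (2) / (1/5) = 10.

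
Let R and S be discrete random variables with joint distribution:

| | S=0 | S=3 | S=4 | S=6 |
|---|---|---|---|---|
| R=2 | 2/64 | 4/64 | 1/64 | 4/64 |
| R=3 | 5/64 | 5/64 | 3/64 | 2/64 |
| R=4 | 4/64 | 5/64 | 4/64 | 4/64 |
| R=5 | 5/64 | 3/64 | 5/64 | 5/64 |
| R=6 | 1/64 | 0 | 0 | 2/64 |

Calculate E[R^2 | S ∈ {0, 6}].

573/34

P(S ∈ {0, 6}) = 17/32.
Summing R^2·P(R=x,S=y) over the conditioning event gives 573/64.
E[R^2 | S ∈ {0, 6}] = (573/64) / (17/32) = 573/34.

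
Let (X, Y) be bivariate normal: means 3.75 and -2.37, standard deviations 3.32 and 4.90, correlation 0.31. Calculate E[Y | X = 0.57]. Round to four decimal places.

For a bivariate normal, E[Y | X=x] = μ_Y + ρ·(σ_Y/σ_X)·(x − μ_X).
E[Y | X=0.57] = -2.37 + (0.31)·(4.90/3.32)·(0.57 − (3.75)) = -2.37 + (0.45753)·(-3.18) = -3.8249.

-3.8249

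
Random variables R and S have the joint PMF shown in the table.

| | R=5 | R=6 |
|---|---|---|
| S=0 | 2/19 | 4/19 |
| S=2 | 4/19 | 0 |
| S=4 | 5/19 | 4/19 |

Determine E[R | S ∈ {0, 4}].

P(S ∈ {0, 4}) = 15/19.
Σ R·P over the event = 5·(2/19) + 5·(5/19) + 6·(4/19) + 6·(4/19) = 83/19.
E[R | S ∈ {0, 4}] = (83/19) / (15/19) = 83/15.

83/15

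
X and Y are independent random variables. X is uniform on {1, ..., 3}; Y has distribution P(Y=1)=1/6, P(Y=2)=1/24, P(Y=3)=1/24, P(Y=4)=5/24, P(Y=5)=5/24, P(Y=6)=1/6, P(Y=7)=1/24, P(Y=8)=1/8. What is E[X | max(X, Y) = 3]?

21/8

P(max(X, Y) = 3) = 1/9.
Summing X·P(x,y) over outcomes with max(X, Y) = 3 gives 7/24.
E[X | max(X, Y) = 3] = (7/24) / (1/9) = 21/8.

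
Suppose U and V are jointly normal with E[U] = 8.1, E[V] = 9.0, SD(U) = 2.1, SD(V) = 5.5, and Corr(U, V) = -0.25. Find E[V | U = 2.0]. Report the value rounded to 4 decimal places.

12.9940

The regression of V on U has slope ρ·σ_V/σ_U and passes through (μ_U, μ_V).
E[V | U=2.0] = 9.0 + (-0.25)·(5.5/2.1)·(2.0 − (8.1)) = 9.0 + (-0.65476)·(-6.1) = 12.9940.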